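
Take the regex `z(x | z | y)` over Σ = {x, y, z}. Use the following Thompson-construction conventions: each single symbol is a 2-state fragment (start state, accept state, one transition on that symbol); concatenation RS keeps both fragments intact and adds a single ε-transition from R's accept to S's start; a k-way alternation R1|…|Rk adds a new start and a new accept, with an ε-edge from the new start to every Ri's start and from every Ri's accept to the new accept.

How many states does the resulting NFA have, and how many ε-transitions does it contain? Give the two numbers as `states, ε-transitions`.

Per subexpression:
Each of the 4 symbol leaves contributes 2 states and 0 ε-transitions.
  x | z | y = 8 states, 6 ε-transitions
  z(x | z | y) = 10 states, 7 ε-transitions

10, 7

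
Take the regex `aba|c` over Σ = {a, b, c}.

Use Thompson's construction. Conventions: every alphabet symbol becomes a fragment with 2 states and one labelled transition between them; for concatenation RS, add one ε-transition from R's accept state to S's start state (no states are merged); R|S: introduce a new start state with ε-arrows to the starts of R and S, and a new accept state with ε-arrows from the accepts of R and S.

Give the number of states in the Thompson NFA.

By structural recursion:
Each of the 4 symbol leaves contributes a 2-state fragment.
  aba → 6 states
  aba|c → 10 states

10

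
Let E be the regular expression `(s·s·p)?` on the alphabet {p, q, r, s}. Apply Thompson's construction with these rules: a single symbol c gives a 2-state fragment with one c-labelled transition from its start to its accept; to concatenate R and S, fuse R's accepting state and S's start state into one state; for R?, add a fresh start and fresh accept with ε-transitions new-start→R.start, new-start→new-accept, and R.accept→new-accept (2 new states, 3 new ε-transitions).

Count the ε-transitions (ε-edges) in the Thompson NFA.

3

Recursing over subexpressions:
Each of the 3 symbol leaves contributes 0 ε-transitions.
  s·s·p → 0 ε-transitions
  (s·s·p)? → 3 ε-transitions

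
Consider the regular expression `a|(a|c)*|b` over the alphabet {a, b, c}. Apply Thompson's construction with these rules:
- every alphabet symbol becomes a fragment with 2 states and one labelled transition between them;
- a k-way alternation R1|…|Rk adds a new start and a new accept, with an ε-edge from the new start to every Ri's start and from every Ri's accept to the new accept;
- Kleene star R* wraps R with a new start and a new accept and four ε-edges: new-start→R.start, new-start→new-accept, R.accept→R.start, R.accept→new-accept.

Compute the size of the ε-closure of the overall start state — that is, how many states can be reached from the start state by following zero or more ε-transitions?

Work bottom-up. For each fragment F, track |ε-closure(F.start)| and whether F's accept lies in that closure (i.e. whether F accepts ε). A single-symbol fragment has closure size 1 and does not accept ε.
  a|c — new start ε-reaches every alternative's start; none of them accept ε, so the new accept is not reached: |ε-closure| = 1 + 1 + 1 = 3
  (a|c)* — new start has ε-edges to the inner start and to the new accept, so |ε-closure| = 2 + 3 = 5
  a|(a|c)*|b — |ε-closure| = 1 (new start) + (1 + 5 + 1) + 1 (new accept, since some branch ε-reaches its own accept) = 9

9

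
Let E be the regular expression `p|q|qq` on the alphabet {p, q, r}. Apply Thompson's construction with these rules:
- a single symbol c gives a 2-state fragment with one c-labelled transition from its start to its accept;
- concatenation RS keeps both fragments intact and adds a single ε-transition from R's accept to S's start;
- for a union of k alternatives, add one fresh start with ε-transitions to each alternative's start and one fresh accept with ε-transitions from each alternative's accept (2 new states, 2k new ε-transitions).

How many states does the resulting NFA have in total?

By structural recursion:
Each of the 4 symbol leaves contributes a 2-state fragment.
  qq → 4 states
  p|q|qq → 10 states

10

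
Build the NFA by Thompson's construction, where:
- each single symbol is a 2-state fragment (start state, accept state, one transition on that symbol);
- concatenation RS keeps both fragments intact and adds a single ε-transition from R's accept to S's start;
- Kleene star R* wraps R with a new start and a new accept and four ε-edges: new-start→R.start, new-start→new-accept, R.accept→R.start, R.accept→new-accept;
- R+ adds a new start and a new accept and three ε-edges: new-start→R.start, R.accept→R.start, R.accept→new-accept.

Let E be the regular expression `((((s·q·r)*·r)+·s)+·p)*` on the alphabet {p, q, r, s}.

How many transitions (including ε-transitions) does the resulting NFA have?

25

Recursing over subexpressions:
Each of the 6 symbol leaves contributes 1 transition (1 symbol, 0 ε).
  s·q·r : 5 transitions (3 symbol, 2 ε)
  (s·q·r)* : 9 transitions (3 symbol, 6 ε)
  (s·q·r)*·r : 11 transitions (4 symbol, 7 ε)
  ((s·q·r)*·r)+ : 14 transitions (4 symbol, 10 ε)
  ((s·q·r)*·r)+·s : 16 transitions (5 symbol, 11 ε)
  (((s·q·r)*·r)+·s)+ : 19 transitions (5 symbol, 14 ε)
  (((s·q·r)*·r)+·s)+·p : 21 transitions (6 symbol, 15 ε)
  ((((s·q·r)*·r)+·s)+·p)* : 25 transitions (6 symbol, 19 ε)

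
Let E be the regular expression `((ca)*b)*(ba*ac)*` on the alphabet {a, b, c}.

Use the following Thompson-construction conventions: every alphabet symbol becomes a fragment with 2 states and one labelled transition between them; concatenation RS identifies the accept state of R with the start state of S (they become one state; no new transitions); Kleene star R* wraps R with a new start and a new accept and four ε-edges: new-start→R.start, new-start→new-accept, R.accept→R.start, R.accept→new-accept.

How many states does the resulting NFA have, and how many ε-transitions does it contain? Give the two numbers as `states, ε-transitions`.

16, 16

Per subexpression:
Each of the 7 symbol leaves contributes 2 states and 0 ε-transitions.
  ca = 3 states, 0 ε-transitions
  (ca)* = 5 states, 4 ε-transitions
  (ca)*b = 6 states, 4 ε-transitions
  ((ca)*b)* = 8 states, 8 ε-transitions
  a* = 4 states, 4 ε-transitions
  ba*ac = 7 states, 4 ε-transitions
  (ba*ac)* = 9 states, 8 ε-transitions
  ((ca)*b)*(ba*ac)* = 16 states, 16 ε-transitions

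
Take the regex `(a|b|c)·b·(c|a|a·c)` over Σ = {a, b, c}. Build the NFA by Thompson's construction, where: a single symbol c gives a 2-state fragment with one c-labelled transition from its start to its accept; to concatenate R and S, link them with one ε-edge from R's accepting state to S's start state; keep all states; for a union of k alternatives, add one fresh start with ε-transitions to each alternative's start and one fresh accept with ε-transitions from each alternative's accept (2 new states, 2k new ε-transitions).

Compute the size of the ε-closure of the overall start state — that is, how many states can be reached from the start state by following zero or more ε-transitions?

Compute the ε-closure size of each fragment's start state recursively; a symbol fragment's start has no outgoing ε-edge, so its closure is just itself (size 1).
  a|b|c — |ε-closure| = 1 + 1 + 1 + 1 = 4 (the new accept is not ε-reachable since no branch accepts ε)
  a·c — |ε-closure| equals the left operand's closure size = 1 (its accept is not ε-reachable, so the closure stops there)
  c|a|a·c — new start ε-reaches every alternative's start; none of them accept ε, so the new accept is not reached: |ε-closure| = 1 + 1 + 1 + 1 = 4
  (a|b|c)·b·(c|a|a·c) — same as the first factor's closure: |ε-closure| = 4

4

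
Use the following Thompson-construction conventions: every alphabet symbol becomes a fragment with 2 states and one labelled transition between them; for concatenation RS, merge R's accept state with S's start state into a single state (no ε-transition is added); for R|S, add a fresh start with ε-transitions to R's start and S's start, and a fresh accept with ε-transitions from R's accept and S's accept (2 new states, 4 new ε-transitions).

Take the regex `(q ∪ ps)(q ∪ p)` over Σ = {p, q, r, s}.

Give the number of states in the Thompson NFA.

12

By structural recursion:
Each of the 5 symbol leaves contributes a 2-state fragment.
  ps : 3 states
  q ∪ ps : 7 states
  q ∪ p : 6 states
  (q ∪ ps)(q ∪ p) : 12 states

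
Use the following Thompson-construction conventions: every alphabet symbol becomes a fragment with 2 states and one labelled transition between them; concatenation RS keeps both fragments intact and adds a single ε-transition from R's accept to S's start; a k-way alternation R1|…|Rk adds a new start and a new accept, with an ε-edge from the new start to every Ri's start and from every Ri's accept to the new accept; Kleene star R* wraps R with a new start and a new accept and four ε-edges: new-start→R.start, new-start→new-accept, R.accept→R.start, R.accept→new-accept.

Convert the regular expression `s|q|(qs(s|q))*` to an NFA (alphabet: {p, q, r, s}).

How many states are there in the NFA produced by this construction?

Per subexpression:
Each of the 6 symbol leaves contributes a 2-state fragment.
  s|q — 6 states
  qs(s|q) — 10 states
  (qs(s|q))* — 12 states
  s|q|(qs(s|q))* — 18 states

18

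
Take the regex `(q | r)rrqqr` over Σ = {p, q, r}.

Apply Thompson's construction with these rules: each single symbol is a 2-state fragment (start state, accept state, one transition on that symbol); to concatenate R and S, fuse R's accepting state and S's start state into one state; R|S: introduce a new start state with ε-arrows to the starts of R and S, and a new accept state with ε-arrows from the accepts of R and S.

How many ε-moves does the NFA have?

Per subexpression:
Each of the 7 symbol leaves contributes 0 ε-transitions.
  q | r — 4 ε-transitions
  (q | r)rrqqr — 4 ε-transitions

4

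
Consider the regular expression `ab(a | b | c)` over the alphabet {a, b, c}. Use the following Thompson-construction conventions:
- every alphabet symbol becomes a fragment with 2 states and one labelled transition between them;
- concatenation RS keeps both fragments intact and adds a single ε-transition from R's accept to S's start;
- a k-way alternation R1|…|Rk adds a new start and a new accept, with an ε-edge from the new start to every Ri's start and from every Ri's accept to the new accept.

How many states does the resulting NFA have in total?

12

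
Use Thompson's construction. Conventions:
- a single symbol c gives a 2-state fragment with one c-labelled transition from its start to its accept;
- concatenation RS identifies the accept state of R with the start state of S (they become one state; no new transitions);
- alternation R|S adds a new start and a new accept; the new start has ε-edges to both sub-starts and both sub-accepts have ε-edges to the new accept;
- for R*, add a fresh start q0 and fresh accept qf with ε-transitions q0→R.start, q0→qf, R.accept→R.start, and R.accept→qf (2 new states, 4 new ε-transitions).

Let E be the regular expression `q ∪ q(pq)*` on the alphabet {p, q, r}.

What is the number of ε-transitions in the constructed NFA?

Recursing over subexpressions:
Each of the 4 symbol leaves contributes 0 ε-transitions.
  pq : 0 ε-transitions
  (pq)* : 4 ε-transitions
  q(pq)* : 4 ε-transitions
  q ∪ q(pq)* : 8 ε-transitions

8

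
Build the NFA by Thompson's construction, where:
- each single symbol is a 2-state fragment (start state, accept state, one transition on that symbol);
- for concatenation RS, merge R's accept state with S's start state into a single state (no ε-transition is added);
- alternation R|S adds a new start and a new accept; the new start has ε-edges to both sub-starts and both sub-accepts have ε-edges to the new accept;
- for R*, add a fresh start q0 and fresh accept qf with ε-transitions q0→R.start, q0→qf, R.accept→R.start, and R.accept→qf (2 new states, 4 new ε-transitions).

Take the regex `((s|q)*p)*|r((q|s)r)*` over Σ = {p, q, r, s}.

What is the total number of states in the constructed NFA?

Per subexpression:
Each of the 7 symbol leaves contributes a 2-state fragment.
  s|q = 6 states
  (s|q)* = 8 states
  (s|q)*p = 9 states
  ((s|q)*p)* = 11 states
  q|s = 6 states
  (q|s)r = 7 states
  ((q|s)r)* = 9 states
  r((q|s)r)* = 10 states
  ((s|q)*p)*|r((q|s)r)* = 23 states

23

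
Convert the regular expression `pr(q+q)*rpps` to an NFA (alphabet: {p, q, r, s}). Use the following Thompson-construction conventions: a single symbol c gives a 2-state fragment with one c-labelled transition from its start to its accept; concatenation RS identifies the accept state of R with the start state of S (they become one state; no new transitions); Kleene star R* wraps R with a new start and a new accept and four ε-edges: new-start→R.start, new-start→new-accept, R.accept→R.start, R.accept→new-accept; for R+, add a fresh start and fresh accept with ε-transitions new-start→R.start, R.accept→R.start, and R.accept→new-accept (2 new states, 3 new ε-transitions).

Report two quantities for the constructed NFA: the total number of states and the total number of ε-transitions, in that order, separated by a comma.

Bottom-up over the parse tree:
Each of the 8 symbol leaves contributes 2 states and 0 ε-transitions.
  q+ = 4 states, 3 ε-transitions
  q+q = 5 states, 3 ε-transitions
  (q+q)* = 7 states, 7 ε-transitions
  pr(q+q)*rpps = 13 states, 7 ε-transitions

13, 7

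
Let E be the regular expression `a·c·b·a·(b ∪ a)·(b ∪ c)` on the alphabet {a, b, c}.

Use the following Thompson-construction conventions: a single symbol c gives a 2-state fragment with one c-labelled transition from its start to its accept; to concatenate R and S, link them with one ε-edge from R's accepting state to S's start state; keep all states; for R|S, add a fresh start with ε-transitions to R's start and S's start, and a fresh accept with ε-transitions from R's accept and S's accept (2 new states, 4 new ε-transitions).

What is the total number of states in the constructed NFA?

20

Recursing over subexpressions:
Each of the 8 symbol leaves contributes a 2-state fragment.
  b ∪ a : 6 states
  b ∪ c : 6 states
  a·c·b·a·(b ∪ a)·(b ∪ c) : 20 states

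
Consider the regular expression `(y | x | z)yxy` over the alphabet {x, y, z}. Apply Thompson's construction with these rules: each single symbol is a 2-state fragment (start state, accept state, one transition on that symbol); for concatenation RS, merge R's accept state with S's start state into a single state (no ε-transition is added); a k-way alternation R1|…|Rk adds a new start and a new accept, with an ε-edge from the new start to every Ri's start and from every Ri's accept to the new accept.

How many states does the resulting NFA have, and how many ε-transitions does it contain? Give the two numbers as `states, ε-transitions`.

Bottom-up over the parse tree:
Each of the 6 symbol leaves contributes 2 states and 0 ε-transitions.
  y | x | z = 8 states, 6 ε-transitions
  (y | x | z)yxy = 11 states, 6 ε-transitions

11, 6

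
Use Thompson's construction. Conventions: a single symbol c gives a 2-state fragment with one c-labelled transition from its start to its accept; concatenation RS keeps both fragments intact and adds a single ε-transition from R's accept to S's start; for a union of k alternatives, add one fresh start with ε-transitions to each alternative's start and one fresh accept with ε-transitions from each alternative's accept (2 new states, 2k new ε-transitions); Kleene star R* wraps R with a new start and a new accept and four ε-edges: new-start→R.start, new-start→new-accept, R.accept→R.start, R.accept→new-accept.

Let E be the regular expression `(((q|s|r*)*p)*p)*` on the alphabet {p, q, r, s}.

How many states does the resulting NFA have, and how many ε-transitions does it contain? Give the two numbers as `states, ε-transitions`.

20, 24

Bottom-up over the parse tree:
Each of the 5 symbol leaves contributes 2 states and 0 ε-transitions.
  r* : 4 states, 4 ε-transitions
  q|s|r* : 10 states, 10 ε-transitions
  (q|s|r*)* : 12 states, 14 ε-transitions
  (q|s|r*)*p : 14 states, 15 ε-transitions
  ((q|s|r*)*p)* : 16 states, 19 ε-transitions
  ((q|s|r*)*p)*p : 18 states, 20 ε-transitions
  (((q|s|r*)*p)*p)* : 20 states, 24 ε-transitions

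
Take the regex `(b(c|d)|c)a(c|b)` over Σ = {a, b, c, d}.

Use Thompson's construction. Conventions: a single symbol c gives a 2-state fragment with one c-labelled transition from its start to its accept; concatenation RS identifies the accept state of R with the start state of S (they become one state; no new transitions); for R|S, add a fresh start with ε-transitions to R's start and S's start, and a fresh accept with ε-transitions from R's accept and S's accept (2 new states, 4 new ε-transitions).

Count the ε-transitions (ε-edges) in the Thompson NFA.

12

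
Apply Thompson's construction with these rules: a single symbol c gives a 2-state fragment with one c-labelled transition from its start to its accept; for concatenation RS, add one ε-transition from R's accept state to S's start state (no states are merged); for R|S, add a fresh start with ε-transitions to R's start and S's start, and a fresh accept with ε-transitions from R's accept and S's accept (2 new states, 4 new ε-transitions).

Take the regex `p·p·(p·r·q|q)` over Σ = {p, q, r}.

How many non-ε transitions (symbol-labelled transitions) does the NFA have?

Bottom-up over the parse tree:
Each of the 6 symbol leaves contributes exactly 1 symbol transition.
  p·r·q — 3 symbol transitions
  p·r·q|q — 4 symbol transitions
  p·p·(p·r·q|q) — 6 symbol transitions

6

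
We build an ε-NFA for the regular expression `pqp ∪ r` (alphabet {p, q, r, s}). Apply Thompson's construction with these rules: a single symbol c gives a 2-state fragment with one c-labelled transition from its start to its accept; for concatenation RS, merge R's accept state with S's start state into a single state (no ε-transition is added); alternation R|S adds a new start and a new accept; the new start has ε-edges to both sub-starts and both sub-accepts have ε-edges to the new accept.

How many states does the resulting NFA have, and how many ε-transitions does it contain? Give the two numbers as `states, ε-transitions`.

8, 4

Bottom-up over the parse tree:
Each of the 4 symbol leaves contributes 2 states and 0 ε-transitions.
  pqp → 4 states, 0 ε-transitions
  pqp ∪ r → 8 states, 4 ε-transitions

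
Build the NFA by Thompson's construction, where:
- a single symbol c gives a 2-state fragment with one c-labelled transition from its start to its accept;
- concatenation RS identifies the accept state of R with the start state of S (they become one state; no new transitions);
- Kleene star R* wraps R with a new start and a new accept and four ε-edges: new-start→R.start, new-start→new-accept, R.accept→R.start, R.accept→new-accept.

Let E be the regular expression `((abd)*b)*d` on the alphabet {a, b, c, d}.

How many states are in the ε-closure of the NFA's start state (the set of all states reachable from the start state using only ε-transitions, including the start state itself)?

Let C(F) = |ε-closure(F.start)| within fragment F, and note whether F accepts ε. Symbol fragments have C = 1 and do not accept ε. Then:
  abd : C equals the left operand's closure size = 1 (its accept is not ε-reachable, so the closure stops there)
  (abd)* : C = 1 (new start) + 1 (body) + 1 (new accept) = 3
  (abd)*b : the left operand accepts ε, so the closure extends into the next operand (the shared merged state is already counted); C = 3 + (1−1) = 3
  ((abd)*b)* : new start has ε-edges to the inner start and to the new accept, so C = 2 + 3 = 5
  ((abd)*b)*d : the left operand accepts ε, so the closure extends into the next operand (the shared merged state is already counted); C = 5 + (1−1) = 5

5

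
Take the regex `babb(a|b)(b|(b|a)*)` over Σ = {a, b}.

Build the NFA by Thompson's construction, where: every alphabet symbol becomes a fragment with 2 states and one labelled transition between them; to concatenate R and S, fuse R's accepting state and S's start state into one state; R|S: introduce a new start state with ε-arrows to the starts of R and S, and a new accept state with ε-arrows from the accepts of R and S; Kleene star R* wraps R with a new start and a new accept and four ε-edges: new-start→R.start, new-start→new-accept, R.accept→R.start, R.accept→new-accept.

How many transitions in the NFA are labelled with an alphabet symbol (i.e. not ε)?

Building bottom-up:
Each of the 9 symbol leaves contributes exactly 1 symbol transition.
  a|b = 2 symbol transitions
  b|a = 2 symbol transitions
  (b|a)* = 2 symbol transitions
  b|(b|a)* = 3 symbol transitions
  babb(a|b)(b|(b|a)*) = 9 symbol transitions

9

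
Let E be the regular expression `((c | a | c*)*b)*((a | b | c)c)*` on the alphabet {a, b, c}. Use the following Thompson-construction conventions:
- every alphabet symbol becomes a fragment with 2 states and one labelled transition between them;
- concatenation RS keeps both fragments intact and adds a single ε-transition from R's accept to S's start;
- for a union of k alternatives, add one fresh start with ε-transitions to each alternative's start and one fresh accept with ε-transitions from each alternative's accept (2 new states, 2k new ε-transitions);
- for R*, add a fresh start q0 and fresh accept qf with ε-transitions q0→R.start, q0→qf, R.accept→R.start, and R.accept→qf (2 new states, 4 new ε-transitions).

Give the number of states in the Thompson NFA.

28

Recursing over subexpressions:
Each of the 8 symbol leaves contributes a 2-state fragment.
  c* → 4 states
  c | a | c* → 10 states
  (c | a | c*)* → 12 states
  (c | a | c*)*b → 14 states
  ((c | a | c*)*b)* → 16 states
  a | b | c → 8 states
  (a | b | c)c → 10 states
  ((a | b | c)c)* → 12 states
  ((c | a | c*)*b)*((a | b | c)c)* → 28 states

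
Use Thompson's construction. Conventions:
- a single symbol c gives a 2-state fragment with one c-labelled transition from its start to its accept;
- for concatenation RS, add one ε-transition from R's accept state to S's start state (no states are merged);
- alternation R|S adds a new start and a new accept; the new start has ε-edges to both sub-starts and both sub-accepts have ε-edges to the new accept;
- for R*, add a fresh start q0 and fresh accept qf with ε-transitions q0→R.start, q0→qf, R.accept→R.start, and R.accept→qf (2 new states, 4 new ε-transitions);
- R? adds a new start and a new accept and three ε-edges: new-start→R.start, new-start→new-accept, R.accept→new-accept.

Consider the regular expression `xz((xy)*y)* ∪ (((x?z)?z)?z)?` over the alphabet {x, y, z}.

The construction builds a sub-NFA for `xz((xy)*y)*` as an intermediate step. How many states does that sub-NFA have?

Fragment for `xz((xy)*y)*`:
Each of the 5 symbol leaves contributes a 2-state fragment.
  xy → 4 states
  (xy)* → 6 states
  (xy)*y → 8 states
  ((xy)*y)* → 10 states
  xz((xy)*y)* → 14 states

14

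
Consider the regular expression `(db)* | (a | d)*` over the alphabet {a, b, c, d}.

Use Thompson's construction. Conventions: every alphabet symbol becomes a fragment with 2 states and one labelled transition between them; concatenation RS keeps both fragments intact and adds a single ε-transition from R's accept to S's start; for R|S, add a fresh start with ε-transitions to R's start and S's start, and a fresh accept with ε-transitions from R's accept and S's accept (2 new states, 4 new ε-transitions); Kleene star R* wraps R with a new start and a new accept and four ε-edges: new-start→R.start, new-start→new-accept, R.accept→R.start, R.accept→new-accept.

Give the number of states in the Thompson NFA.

16

Bottom-up over the parse tree:
Each of the 4 symbol leaves contributes a 2-state fragment.
  db — 4 states
  (db)* — 6 states
  a | d — 6 states
  (a | d)* — 8 states
  (db)* | (a | d)* — 16 states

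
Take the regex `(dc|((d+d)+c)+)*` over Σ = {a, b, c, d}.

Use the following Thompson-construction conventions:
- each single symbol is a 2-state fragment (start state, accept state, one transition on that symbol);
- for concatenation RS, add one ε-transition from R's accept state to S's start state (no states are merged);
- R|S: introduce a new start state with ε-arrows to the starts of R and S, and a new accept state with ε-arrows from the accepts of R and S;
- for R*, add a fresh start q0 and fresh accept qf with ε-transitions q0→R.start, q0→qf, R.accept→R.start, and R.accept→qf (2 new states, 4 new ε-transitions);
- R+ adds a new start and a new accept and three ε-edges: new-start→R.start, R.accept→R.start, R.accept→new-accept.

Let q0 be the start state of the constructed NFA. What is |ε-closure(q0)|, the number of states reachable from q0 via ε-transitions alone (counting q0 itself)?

8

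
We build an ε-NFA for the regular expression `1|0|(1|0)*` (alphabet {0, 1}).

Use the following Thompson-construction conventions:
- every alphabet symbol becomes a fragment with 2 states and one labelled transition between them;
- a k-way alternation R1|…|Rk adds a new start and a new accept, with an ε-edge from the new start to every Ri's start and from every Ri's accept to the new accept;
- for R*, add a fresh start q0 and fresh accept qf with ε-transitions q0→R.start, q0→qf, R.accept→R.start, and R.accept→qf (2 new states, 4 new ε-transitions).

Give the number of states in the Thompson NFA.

14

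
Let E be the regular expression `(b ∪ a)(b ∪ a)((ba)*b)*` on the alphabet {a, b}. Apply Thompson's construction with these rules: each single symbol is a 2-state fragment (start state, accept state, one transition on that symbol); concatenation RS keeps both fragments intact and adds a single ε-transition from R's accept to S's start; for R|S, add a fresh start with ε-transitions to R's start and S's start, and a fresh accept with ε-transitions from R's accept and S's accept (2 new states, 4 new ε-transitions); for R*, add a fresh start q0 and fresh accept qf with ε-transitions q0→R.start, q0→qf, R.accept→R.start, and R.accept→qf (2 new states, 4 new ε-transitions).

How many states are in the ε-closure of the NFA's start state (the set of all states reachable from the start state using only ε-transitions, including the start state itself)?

3

Compute the ε-closure size of each fragment's start state recursively; a symbol fragment's start has no outgoing ε-edge, so its closure is just itself (size 1).
  b ∪ a : new start ε-reaches every alternative's start; none of them accept ε, so the new accept is not reached: |closure| = 1 + 1 + 1 = 3
  b ∪ a : |closure| = 1 + 1 + 1 = 3 (the new accept is not ε-reachable since no branch accepts ε)
  ba : same as the first factor's closure: |closure| = 1
  (ba)* : |closure| = 1 (new start) + 1 (body) + 1 (new accept) = 3
  (ba)*b : |closure| = 3 + 1 = 4 (closure spills across the concat boundary because the left factor accepts ε)
  ((ba)*b)* : new start has ε-edges to the inner start and to the new accept, so |closure| = 2 + 4 = 6
  (b ∪ a)(b ∪ a)((ba)*b)* : same as the first factor's closure: |closure| = 3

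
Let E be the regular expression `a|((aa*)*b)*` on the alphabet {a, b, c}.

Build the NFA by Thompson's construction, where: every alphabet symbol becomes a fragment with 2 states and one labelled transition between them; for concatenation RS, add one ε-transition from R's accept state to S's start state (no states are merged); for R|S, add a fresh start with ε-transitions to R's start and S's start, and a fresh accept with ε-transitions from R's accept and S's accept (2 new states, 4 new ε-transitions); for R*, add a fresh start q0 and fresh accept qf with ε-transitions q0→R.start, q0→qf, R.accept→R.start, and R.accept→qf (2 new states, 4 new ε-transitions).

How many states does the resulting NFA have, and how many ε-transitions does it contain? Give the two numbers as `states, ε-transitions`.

16, 18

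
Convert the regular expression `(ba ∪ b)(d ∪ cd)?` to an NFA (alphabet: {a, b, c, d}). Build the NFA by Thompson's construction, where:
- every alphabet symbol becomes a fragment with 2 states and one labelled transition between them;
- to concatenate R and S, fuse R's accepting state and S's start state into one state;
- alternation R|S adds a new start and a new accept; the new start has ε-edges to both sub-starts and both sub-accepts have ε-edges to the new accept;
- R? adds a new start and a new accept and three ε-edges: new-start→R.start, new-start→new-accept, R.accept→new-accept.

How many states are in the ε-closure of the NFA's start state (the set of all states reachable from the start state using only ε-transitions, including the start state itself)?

Work bottom-up. For each fragment F, track |ε-closure(F.start)| and whether F's accept lies in that closure (i.e. whether F accepts ε). A single-symbol fragment has closure size 1 and does not accept ε.
  ba — |ε-closure| equals the left operand's closure size = 1 (its accept is not ε-reachable, so the closure stops there)
  ba ∪ b — new start ε-reaches every alternative's start; none of them accept ε, so the new accept is not reached: |ε-closure| = 1 + 1 + 1 = 3
  cd — |ε-closure| equals the left operand's closure size = 1 (its accept is not ε-reachable, so the closure stops there)
  d ∪ cd — new start ε-reaches every alternative's start; none of them accept ε, so the new accept is not reached: |ε-closure| = 1 + 1 + 1 = 3
  (d ∪ cd)? — new start has ε-edges to the inner start and to the new accept, so |ε-closure| = 2 + 3 = 5
  (ba ∪ b)(d ∪ cd)? — same as the first factor's closure: |ε-closure| = 3

3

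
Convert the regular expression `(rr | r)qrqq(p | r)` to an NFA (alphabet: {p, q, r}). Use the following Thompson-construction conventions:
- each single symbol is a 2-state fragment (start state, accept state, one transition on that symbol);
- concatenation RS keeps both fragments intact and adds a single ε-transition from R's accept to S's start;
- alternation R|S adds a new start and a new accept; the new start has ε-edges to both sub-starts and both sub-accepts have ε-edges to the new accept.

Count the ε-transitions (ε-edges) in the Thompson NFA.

14

Bottom-up over the parse tree:
Each of the 9 symbol leaves contributes 0 ε-transitions.
  rr — 1 ε-transition
  rr | r — 5 ε-transitions
  p | r — 4 ε-transitions
  (rr | r)qrqq(p | r) — 14 ε-transitions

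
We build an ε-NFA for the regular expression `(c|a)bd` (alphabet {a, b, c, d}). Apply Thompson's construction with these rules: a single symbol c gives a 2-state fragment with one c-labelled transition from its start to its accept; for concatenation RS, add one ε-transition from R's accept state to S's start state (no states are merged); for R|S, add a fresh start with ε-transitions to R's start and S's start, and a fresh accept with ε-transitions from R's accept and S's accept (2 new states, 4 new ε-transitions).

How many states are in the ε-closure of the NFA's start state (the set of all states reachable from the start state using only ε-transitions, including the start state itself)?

3

Let C(F) = |ε-closure(F.start)| within fragment F, and note whether F accepts ε. Symbol fragments have C = 1 and do not accept ε. Then:
  c|a — C = 1 + 1 + 1 = 3 (the new accept is not ε-reachable since no branch accepts ε)
  (c|a)bd — same as the first factor's closure: C = 3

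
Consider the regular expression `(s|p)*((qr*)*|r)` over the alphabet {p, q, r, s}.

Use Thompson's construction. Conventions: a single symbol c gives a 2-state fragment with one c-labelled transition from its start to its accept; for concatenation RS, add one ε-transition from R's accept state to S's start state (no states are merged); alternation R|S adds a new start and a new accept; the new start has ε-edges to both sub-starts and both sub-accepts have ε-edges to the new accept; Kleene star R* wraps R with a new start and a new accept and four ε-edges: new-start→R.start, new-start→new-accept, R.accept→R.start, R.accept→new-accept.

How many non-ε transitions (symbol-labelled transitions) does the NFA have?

Per subexpression:
Each of the 5 symbol leaves contributes exactly 1 symbol transition.
  s|p : 2 symbol transitions
  (s|p)* : 2 symbol transitions
  r* : 1 symbol transition
  qr* : 2 symbol transitions
  (qr*)* : 2 symbol transitions
  (qr*)*|r : 3 symbol transitions
  (s|p)*((qr*)*|r) : 5 symbol transitions

5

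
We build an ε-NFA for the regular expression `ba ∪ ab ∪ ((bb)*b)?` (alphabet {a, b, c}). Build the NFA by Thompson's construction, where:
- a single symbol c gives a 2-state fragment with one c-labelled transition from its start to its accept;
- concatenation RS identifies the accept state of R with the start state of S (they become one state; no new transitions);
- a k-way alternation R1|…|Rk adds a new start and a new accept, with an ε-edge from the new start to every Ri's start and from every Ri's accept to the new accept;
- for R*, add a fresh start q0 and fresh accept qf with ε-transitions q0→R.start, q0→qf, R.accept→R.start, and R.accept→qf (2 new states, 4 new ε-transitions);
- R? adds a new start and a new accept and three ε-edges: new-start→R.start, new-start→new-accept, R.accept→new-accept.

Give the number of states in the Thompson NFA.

16

Building bottom-up:
Each of the 7 symbol leaves contributes a 2-state fragment.
  ba : 3 states
  ab : 3 states
  bb : 3 states
  (bb)* : 5 states
  (bb)*b : 6 states
  ((bb)*b)? : 8 states
  ba ∪ ab ∪ ((bb)*b)? : 16 states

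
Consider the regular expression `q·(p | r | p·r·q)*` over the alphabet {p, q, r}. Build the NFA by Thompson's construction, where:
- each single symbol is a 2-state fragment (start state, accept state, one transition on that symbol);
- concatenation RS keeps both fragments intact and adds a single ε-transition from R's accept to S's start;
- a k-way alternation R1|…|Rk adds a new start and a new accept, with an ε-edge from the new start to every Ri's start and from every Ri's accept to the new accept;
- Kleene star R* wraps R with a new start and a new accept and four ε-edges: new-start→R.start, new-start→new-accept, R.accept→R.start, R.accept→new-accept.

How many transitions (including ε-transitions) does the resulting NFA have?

19

Recursing over subexpressions:
Each of the 6 symbol leaves contributes 1 transition (1 symbol, 0 ε).
  p·r·q : 5 transitions (3 symbol, 2 ε)
  p | r | p·r·q : 13 transitions (5 symbol, 8 ε)
  (p | r | p·r·q)* : 17 transitions (5 symbol, 12 ε)
  q·(p | r | p·r·q)* : 19 transitions (6 symbol, 13 ε)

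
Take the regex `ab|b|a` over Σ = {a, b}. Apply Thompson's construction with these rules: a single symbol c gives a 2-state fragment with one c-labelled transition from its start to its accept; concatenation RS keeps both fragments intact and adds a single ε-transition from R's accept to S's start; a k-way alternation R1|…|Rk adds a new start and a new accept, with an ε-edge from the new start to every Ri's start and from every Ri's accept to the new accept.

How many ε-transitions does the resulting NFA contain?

7

By structural recursion:
Each of the 4 symbol leaves contributes 0 ε-transitions.
  ab : 1 ε-transition
  ab|b|a : 7 ε-transitions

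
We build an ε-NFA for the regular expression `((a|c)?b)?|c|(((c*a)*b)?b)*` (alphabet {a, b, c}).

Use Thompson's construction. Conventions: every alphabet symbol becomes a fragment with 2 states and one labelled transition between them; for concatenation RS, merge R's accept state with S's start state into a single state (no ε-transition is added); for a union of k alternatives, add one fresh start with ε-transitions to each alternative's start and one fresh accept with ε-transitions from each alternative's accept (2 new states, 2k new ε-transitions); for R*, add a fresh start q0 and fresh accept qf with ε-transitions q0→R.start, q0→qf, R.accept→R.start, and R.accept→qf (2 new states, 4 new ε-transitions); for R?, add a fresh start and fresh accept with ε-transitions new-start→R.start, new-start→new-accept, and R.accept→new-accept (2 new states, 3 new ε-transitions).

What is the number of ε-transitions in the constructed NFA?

31

Building bottom-up:
Each of the 8 symbol leaves contributes 0 ε-transitions.
  a|c = 4 ε-transitions
  (a|c)? = 7 ε-transitions
  (a|c)?b = 7 ε-transitions
  ((a|c)?b)? = 10 ε-transitions
  c* = 4 ε-transitions
  c*a = 4 ε-transitions
  (c*a)* = 8 ε-transitions
  (c*a)*b = 8 ε-transitions
  ((c*a)*b)? = 11 ε-transitions
  ((c*a)*b)?b = 11 ε-transitions
  (((c*a)*b)?b)* = 15 ε-transitions
  ((a|c)?b)?|c|(((c*a)*b)?b)* = 31 ε-transitions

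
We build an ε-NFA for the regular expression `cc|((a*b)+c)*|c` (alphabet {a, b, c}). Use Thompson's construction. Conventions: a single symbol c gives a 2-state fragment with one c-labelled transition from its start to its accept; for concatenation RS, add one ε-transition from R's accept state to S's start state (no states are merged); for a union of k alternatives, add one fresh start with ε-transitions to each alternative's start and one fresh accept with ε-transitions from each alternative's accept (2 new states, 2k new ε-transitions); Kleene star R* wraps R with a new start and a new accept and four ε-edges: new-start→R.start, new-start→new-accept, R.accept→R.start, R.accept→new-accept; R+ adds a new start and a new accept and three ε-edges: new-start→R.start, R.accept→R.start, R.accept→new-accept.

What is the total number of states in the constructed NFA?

Building bottom-up:
Each of the 6 symbol leaves contributes a 2-state fragment.
  cc = 4 states
  a* = 4 states
  a*b = 6 states
  (a*b)+ = 8 states
  (a*b)+c = 10 states
  ((a*b)+c)* = 12 states
  cc|((a*b)+c)*|c = 20 states

20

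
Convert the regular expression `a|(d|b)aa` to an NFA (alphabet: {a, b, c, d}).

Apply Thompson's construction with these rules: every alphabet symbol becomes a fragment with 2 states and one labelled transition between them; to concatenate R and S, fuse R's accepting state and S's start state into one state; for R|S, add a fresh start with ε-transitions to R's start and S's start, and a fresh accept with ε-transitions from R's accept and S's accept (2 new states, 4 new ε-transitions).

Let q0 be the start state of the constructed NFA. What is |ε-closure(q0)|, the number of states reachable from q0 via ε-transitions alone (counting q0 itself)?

5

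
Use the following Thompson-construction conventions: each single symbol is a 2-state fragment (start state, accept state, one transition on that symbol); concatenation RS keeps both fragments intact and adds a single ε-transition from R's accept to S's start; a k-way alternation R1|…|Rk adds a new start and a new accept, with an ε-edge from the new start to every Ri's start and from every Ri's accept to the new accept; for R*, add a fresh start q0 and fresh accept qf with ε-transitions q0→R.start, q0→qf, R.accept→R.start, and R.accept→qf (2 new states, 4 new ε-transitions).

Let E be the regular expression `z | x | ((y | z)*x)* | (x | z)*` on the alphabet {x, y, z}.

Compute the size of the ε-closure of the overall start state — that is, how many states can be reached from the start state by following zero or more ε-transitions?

17

Work bottom-up. For each fragment F, track |ε-closure(F.start)| and whether F's accept lies in that closure (i.e. whether F accepts ε). A single-symbol fragment has closure size 1 and does not accept ε.
  y | z : |closure| = 1 + 1 + 1 = 3 (the new accept is not ε-reachable since no branch accepts ε)
  (y | z)* : |closure| = 1 (new start) + 3 (body) + 1 (new accept) = 5
  (y | z)*x : |closure| = 5 + 1 = 6 (closure spills across the concat boundary because the left factor accepts ε)
  ((y | z)*x)* : new start has ε-edges to the inner start and to the new accept, so |closure| = 2 + 6 = 8
  x | z : new start ε-reaches every alternative's start; none of them accept ε, so the new accept is not reached: |closure| = 1 + 1 + 1 = 3
  (x | z)* : new start has ε-edges to the inner start and to the new accept, so |closure| = 2 + 3 = 5
  z | x | ((y | z)*x)* | (x | z)* : new start ε-reaches every alternative's start; at least one alternative accepts ε, so the union's new accept is reached too: |closure| = 1 + 1 + 1 + 8 + 5 + 1 = 17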